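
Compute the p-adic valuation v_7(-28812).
v_7(-28812) = 4

v_7(n) is the largest exponent k such that 7^k divides n. Factor out: -28812 = -7^4 · 12. (Sign doesn't affect v_p.) So v_7(-28812) = 4.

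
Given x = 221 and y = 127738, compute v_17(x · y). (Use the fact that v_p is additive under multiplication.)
v_17(28230098) = 4

v_p(x) = 1 (factor: 221 = 17^1 · 13); v_p(y) = 3 (factor: 127738 = 17^3 · 26). Additivity: v_p(xy) = v_p(x) + v_p(y) = 1 + 3 = 4. (Direct check: xy = 28230098 = 17^4 · (338).)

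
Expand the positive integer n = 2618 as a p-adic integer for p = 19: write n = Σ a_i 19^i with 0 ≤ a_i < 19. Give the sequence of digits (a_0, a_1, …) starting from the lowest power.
(a_0, a_1, …) = (15, 4, 7)

Repeated division by 19 gives the digits low-to-high: 2618 = 15 + 4·19^1 + 7·19^2. Digit sequence: (15, 4, 7).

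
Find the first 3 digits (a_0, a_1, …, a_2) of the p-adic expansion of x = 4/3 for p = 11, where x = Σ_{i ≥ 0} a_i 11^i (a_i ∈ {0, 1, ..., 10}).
(a_0, …, a_2) = (5, 7, 3)

v_11(4/3) = 0 (numerator and denominator both coprime to 11), so x ∈ ℤ_11^×. Compute digits iteratively via a_i = x_i mod 11, x_{i+1} = (x_i − a_i)/11, with x_0 = x:
  x_0 = 4/3;  a_0 = 5;  x_1 = (x_0 − 5)/11 = -1/3
  x_1 = -1/3;  a_1 = 7;  x_2 = (x_1 − 7)/11 = -2/3
  x_2 = -2/3;  a_2 = 3;  x_3 = (x_2 − 3)/11 = -1/3
Digits: (5, 7, 3).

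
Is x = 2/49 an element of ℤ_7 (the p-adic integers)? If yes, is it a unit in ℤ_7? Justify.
x ∉ ℤ_7 (v_7(x) = -2 < 0)

ℤ_7 = {x ∈ ℚ_7 : v_7(x) ≥ 0} and ℤ_7^× = {x ∈ ℤ_7 : v_7(x) = 0}. Here v_7(2/49) = v_7(num) − v_7(den) = -2; compare against these criteria.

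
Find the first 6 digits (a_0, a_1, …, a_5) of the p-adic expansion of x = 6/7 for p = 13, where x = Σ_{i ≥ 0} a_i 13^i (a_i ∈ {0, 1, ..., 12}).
(a_0, …, a_5) = (12, 1, 11, 1, 11, 1)

v_13(6/7) = 0 (numerator and denominator both coprime to 13), so x ∈ ℤ_13^×. Compute digits iteratively via a_i = x_i mod 13, x_{i+1} = (x_i − a_i)/13, with x_0 = x:
  x_0 = 6/7;  a_0 = 12;  x_1 = (x_0 − 12)/13 = -6/7
  x_1 = -6/7;  a_1 = 1;  x_2 = (x_1 − 1)/13 = -1/7
  x_2 = -1/7;  a_2 = 11;  x_3 = (x_2 − 11)/13 = -6/7
  x_3 = -6/7;  a_3 = 1;  x_4 = (x_3 − 1)/13 = -1/7
  x_4 = -1/7;  a_4 = 11;  x_5 = (x_4 − 11)/13 = -6/7
  x_5 = -6/7;  a_5 = 1;  x_6 = (x_5 − 1)/13 = -1/7
Digits: (12, 1, 11, 1, 11, 1).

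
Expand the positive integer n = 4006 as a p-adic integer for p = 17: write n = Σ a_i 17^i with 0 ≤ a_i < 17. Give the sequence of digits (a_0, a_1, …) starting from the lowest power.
(a_0, a_1, …) = (11, 14, 13)

Repeated division by 17 gives the digits low-to-high: 4006 = 11 + 14·17^1 + 13·17^2. Digit sequence: (11, 14, 13).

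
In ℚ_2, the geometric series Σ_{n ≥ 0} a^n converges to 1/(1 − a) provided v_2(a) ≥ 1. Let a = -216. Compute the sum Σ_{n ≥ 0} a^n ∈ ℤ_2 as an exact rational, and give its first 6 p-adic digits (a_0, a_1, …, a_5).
Σ a^n = 1/(1 − a) = 1/217;  first 6 digits = (1, 0, 0, 1, 0, 1)

v_2(a) = 3 ≥ 1, so the series converges in ℤ_2 to 1/(1 − a) = 1/(1 − (-216)) = 1/217. Expand this rational in ℤ_2: compute digits iteratively via d_i = x_i mod 2, x_{i+1} = (x_i − d_i)/2. The first 6 digits are (1, 0, 0, 1, 0, 1).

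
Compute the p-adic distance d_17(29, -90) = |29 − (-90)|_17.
d_17(29, -90) = 1/17

Step 1 — x − y = 29 − (-90) = 119. Step 2 — v_17(119) = 1 (factor: 119 = (17^1 · 7); the sign does not affect v_p). Step 3 — |x − y|_17 = 17^{-1} = 1/17.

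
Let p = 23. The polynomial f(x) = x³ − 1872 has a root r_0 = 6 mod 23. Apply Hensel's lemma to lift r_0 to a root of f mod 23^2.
r_1 = 374 (mod 529)

Hensel: r_{i+1} = r_i − f(r_i)/f′(r_i) mod 23^{i+2}, where f′(x) = 3x². Iterate:
  r_0 = 6 (mod 23)
  r_1 = 374 (mod 529)
Final: r = 374 with f(r) ≡ 0 mod 23^2.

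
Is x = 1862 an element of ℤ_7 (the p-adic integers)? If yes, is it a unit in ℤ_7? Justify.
x ∈ ℤ_7 but not a unit; v_7(x) = 2 > 0

ℤ_7 = {x ∈ ℚ_7 : v_7(x) ≥ 0} and ℤ_7^× = {x ∈ ℤ_7 : v_7(x) = 0}. Here v_7(1862) = v_7(num) − v_7(den) = 2; compare against these criteria.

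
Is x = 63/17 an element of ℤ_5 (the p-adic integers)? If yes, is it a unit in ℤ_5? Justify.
x ∈ ℤ_5^× (unit); v_5(x) = 0

ℤ_5 = {x ∈ ℚ_5 : v_5(x) ≥ 0} and ℤ_5^× = {x ∈ ℤ_5 : v_5(x) = 0}. Here v_5(63/17) = v_5(num) − v_5(den) = 0; compare against these criteria.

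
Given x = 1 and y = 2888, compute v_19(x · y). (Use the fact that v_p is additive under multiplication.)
v_19(2888) = 2

v_p(x) = 0 (factor: 1 = 19^0 · 1); v_p(y) = 2 (factor: 2888 = 19^2 · 8). Additivity: v_p(xy) = v_p(x) + v_p(y) = 0 + 2 = 2. (Direct check: xy = 2888 = 19^2 · (8).)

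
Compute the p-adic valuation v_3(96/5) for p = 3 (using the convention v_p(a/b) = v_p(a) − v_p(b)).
v_3(96/5) = 1

Factor powers of 3 from the numerator and denominator of the reduced fraction: 96 = 3^1 · 32 and 5 = 3^0 · 5. Apply v_p(a/b) = v_p(a) − v_p(b): v_3(96/5) = 1 − 0 = 1.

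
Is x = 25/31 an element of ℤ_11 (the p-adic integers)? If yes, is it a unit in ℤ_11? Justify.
x ∈ ℤ_11^× (unit); v_11(x) = 0

ℤ_11 = {x ∈ ℚ_11 : v_11(x) ≥ 0} and ℤ_11^× = {x ∈ ℤ_11 : v_11(x) = 0}. Here v_11(25/31) = v_11(num) − v_11(den) = 0; compare against these criteria.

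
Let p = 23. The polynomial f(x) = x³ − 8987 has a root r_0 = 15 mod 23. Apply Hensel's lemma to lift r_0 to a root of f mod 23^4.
r_3 = 94614 (mod 279841)

Hensel: r_{i+1} = r_i − f(r_i)/f′(r_i) mod 23^{i+2}, where f′(x) = 3x². Iterate:
  r_0 = 15 (mod 23)
  r_1 = 452 (mod 529)
  r_2 = 9445 (mod 12167)
  r_3 = 94614 (mod 279841)
Final: r = 94614 with f(r) ≡ 0 mod 23^4.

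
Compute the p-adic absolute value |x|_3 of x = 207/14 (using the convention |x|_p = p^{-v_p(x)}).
|207/14|_3 = 1/9

Step 1 — compute v_3(x) by factoring powers of 3 out of the numerator and denominator: v_3(207/14) = 2. Step 2 — apply |x|_p = p^{-v_p(x)} = 3^{-2} = 1/9.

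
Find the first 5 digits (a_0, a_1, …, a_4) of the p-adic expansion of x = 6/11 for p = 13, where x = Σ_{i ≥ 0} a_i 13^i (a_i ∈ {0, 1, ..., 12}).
(a_0, …, a_4) = (10, 4, 2, 1, 7)

v_13(6/11) = 0 (numerator and denominator both coprime to 13), so x ∈ ℤ_13^×. Compute digits iteratively via a_i = x_i mod 13, x_{i+1} = (x_i − a_i)/13, with x_0 = x:
  x_0 = 6/11;  a_0 = 10;  x_1 = (x_0 − 10)/13 = -8/11
  x_1 = -8/11;  a_1 = 4;  x_2 = (x_1 − 4)/13 = -4/11
  x_2 = -4/11;  a_2 = 2;  x_3 = (x_2 − 2)/13 = -2/11
  x_3 = -2/11;  a_3 = 1;  x_4 = (x_3 − 1)/13 = -1/11
  x_4 = -1/11;  a_4 = 7;  x_5 = (x_4 − 7)/13 = -6/11
Digits: (10, 4, 2, 1, 7).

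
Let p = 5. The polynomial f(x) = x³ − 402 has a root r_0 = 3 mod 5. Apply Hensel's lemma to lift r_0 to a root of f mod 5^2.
r_1 = 3 (mod 25)

Hensel: r_{i+1} = r_i − f(r_i)/f′(r_i) mod 5^{i+2}, where f′(x) = 3x². Iterate:
  r_0 = 3 (mod 5)
  r_1 = 3 (mod 25)
Final: r = 3 with f(r) ≡ 0 mod 5^2.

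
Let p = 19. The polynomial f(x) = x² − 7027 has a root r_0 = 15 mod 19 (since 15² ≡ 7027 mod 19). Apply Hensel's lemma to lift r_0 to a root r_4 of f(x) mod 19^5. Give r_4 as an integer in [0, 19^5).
r_4 = 1053736 (mod 2476099)

Hensel's recurrence: r_{i+1} = r_i − f(r_i)·(f′(r_i))^{-1} mod 19^{i+2}, with f′(x) = 2x. Iterate:
  r_0 = 15 (mod 19)
  r_1 = 338 (mod 361)
  r_2 = 4309 (mod 6859)
  r_3 = 11168 (mod 130321)
  r_4 = 1053736 (mod 2476099)
Final: r_4 = 1053736, and one checks f(r_4) ≡ 0 mod 19^5.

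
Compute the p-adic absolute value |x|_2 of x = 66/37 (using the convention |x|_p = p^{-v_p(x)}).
|66/37|_2 = 1/2

Step 1 — compute v_2(x) by factoring powers of 2 out of the numerator and denominator: v_2(66/37) = 1. Step 2 — apply |x|_p = p^{-v_p(x)} = 2^{-1} = 1/2.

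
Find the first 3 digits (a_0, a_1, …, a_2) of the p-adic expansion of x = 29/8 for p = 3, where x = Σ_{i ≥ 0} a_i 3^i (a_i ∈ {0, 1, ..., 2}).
(a_0, …, a_2) = (1, 2, 0)

v_3(29/8) = 0 (numerator and denominator both coprime to 3), so x ∈ ℤ_3^×. Compute digits iteratively via a_i = x_i mod 3, x_{i+1} = (x_i − a_i)/3, with x_0 = x:
  x_0 = 29/8;  a_0 = 1;  x_1 = (x_0 − 1)/3 = 7/8
  x_1 = 7/8;  a_1 = 2;  x_2 = (x_1 − 2)/3 = -3/8
  x_2 = -3/8;  a_2 = 0;  x_3 = (x_2 − 0)/3 = -1/8
Digits: (1, 2, 0).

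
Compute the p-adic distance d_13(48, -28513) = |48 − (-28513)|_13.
d_13(48, -28513) = 1/28561

Step 1 — x − y = 48 − (-28513) = 28561. Step 2 — v_13(28561) = 4 (factor: 28561 = (13^4 · 1); the sign does not affect v_p). Step 3 — |x − y|_13 = 13^{-4} = 1/28561.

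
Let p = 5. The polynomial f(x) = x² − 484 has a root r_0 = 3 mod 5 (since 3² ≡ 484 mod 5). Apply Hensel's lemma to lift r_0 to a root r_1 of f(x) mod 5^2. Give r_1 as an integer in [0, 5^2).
r_1 = 3 (mod 25)

Hensel's recurrence: r_{i+1} = r_i − f(r_i)·(f′(r_i))^{-1} mod 5^{i+2}, with f′(x) = 2x. Iterate:
  r_0 = 3 (mod 5)
  r_1 = 3 (mod 25)
Final: r_1 = 3, and one checks f(r_1) ≡ 0 mod 5^2.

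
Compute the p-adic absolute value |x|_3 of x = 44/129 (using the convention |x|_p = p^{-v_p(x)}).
|44/129|_3 = 3

Step 1 — compute v_3(x) by factoring powers of 3 out of the numerator and denominator: v_3(44/129) = -1. Step 2 — apply |x|_p = p^{-v_p(x)} = 3^{1} = 3.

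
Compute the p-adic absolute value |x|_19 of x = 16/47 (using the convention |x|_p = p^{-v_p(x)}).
|16/47|_19 = 1

Step 1 — compute v_19(x) by factoring powers of 19 out of the numerator and denominator: v_19(16/47) = 0. Step 2 — apply |x|_p = p^{-v_p(x)} = 19^{0} = 1.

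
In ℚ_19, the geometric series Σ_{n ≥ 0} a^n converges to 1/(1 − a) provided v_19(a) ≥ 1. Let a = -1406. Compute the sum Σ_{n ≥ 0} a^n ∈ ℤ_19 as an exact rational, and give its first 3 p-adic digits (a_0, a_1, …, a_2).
Σ a^n = 1/(1 − a) = 1/1407;  first 3 digits = (1, 2, 0)

v_19(a) = 1 ≥ 1, so the series converges in ℤ_19 to 1/(1 − a) = 1/(1 − (-1406)) = 1/1407. Expand this rational in ℤ_19: compute digits iteratively via d_i = x_i mod 19, x_{i+1} = (x_i − d_i)/19. The first 3 digits are (1, 2, 0).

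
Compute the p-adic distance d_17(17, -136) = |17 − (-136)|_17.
d_17(17, -136) = 1/17

Step 1 — x − y = 17 − (-136) = 153. Step 2 — v_17(153) = 1 (factor: 153 = (17^1 · 9); the sign does not affect v_p). Step 3 — |x − y|_17 = 17^{-1} = 1/17.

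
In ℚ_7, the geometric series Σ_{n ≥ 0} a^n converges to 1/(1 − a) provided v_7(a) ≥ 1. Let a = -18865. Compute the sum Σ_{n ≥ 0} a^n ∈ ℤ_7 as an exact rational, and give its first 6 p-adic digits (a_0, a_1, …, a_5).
Σ a^n = 1/(1 − a) = 1/18866;  first 6 digits = (1, 0, 0, 1, 6, 5)

v_7(a) = 3 ≥ 1, so the series converges in ℤ_7 to 1/(1 − a) = 1/(1 − (-18865)) = 1/18866. Expand this rational in ℤ_7: compute digits iteratively via d_i = x_i mod 7, x_{i+1} = (x_i − d_i)/7. The first 6 digits are (1, 0, 0, 1, 6, 5).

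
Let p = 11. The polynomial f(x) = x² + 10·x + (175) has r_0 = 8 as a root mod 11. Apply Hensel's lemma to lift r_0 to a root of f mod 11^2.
r_1 = 19 (mod 121)

Hensel: r_{i+1} = r_i − f(r_i)·(f′(r_i))^{-1} mod 11^{i+2}, f′(x) = 2x + 10. Iterate:
  r_0 = 8 (mod 11)
  r_1 = 19 (mod 121)
Final: r = 19 satisfies f(r) ≡ 0 mod 11^2.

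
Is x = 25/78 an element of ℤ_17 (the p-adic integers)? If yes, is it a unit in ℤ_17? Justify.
x ∈ ℤ_17^× (unit); v_17(x) = 0

ℤ_17 = {x ∈ ℚ_17 : v_17(x) ≥ 0} and ℤ_17^× = {x ∈ ℤ_17 : v_17(x) = 0}. Here v_17(25/78) = v_17(num) − v_17(den) = 0; compare against these criteria.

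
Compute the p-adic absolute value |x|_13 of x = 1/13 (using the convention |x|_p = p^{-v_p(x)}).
|1/13|_13 = 13

Step 1 — compute v_13(x) by factoring powers of 13 out of the numerator and denominator: v_13(1/13) = -1. Step 2 — apply |x|_p = p^{-v_p(x)} = 13^{1} = 13.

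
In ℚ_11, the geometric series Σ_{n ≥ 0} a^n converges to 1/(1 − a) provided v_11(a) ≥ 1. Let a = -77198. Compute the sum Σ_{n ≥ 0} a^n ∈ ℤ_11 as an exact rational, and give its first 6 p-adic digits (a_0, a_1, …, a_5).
Σ a^n = 1/(1 − a) = 1/77199;  first 6 digits = (1, 0, 0, 8, 5, 10)

v_11(a) = 3 ≥ 1, so the series converges in ℤ_11 to 1/(1 − a) = 1/(1 − (-77198)) = 1/77199. Expand this rational in ℤ_11: compute digits iteratively via d_i = x_i mod 11, x_{i+1} = (x_i − d_i)/11. The first 6 digits are (1, 0, 0, 8, 5, 10).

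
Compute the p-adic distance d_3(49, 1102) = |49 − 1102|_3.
d_3(49, 1102) = 1/81

Step 1 — x − y = 49 − 1102 = -1053. Step 2 — v_3(-1053) = 4 (factor: -1053 = −(3^4 · 13); the sign does not affect v_p). Step 3 — |x − y|_3 = 3^{-4} = 1/81.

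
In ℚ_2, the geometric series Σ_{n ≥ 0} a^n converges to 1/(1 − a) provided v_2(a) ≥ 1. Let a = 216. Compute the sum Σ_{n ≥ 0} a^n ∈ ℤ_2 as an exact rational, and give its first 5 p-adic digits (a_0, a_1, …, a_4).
Σ a^n = 1/(1 − a) = -1/215;  first 5 digits = (1, 0, 0, 1, 1)

v_2(a) = 3 ≥ 1, so the series converges in ℤ_2 to 1/(1 − a) = 1/(1 − 216) = -1/215. Expand this rational in ℤ_2: compute digits iteratively via d_i = x_i mod 2, x_{i+1} = (x_i − d_i)/2. The first 5 digits are (1, 0, 0, 1, 1).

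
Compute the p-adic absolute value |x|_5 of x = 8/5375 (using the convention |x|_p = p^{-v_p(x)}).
|8/5375|_5 = 125

Step 1 — compute v_5(x) by factoring powers of 5 out of the numerator and denominator: v_5(8/5375) = -3. Step 2 — apply |x|_p = p^{-v_p(x)} = 5^{3} = 125.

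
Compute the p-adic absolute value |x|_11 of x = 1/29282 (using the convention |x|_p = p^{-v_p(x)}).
|1/29282|_11 = 14641

Step 1 — compute v_11(x) by factoring powers of 11 out of the numerator and denominator: v_11(1/29282) = -4. Step 2 — apply |x|_p = p^{-v_p(x)} = 11^{4} = 14641.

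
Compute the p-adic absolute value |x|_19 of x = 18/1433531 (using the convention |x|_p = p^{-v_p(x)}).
|18/1433531|_19 = 130321

Step 1 — compute v_19(x) by factoring powers of 19 out of the numerator and denominator: v_19(18/1433531) = -4. Step 2 — apply |x|_p = p^{-v_p(x)} = 19^{4} = 130321.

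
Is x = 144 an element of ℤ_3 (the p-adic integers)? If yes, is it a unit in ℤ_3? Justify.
x ∈ ℤ_3 but not a unit; v_3(x) = 2 > 0

ℤ_3 = {x ∈ ℚ_3 : v_3(x) ≥ 0} and ℤ_3^× = {x ∈ ℤ_3 : v_3(x) = 0}. Here v_3(144) = v_3(num) − v_3(den) = 2; compare against these criteria.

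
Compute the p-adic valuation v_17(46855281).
v_17(46855281) = 5

v_17(n) is the largest exponent k such that 17^k divides n. Factor out: 46855281 = 17^5 · 33. (Sign doesn't affect v_p.) So v_17(46855281) = 5.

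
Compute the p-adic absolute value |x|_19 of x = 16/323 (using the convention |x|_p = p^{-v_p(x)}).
|16/323|_19 = 19

Step 1 — compute v_19(x) by factoring powers of 19 out of the numerator and denominator: v_19(16/323) = -1. Step 2 — apply |x|_p = p^{-v_p(x)} = 19^{1} = 19.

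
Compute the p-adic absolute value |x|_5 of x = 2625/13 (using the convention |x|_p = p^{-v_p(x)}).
|2625/13|_5 = 1/125

Step 1 — compute v_5(x) by factoring powers of 5 out of the numerator and denominator: v_5(2625/13) = 3. Step 2 — apply |x|_p = p^{-v_p(x)} = 5^{-3} = 1/125.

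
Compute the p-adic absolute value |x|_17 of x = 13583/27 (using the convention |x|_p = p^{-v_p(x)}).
|13583/27|_17 = 1/289

Step 1 — compute v_17(x) by factoring powers of 17 out of the numerator and denominator: v_17(13583/27) = 2. Step 2 — apply |x|_p = p^{-v_p(x)} = 17^{-2} = 1/289.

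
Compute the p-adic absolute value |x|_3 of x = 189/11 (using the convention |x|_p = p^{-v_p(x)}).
|189/11|_3 = 1/27

Step 1 — compute v_3(x) by factoring powers of 3 out of the numerator and denominator: v_3(189/11) = 3. Step 2 — apply |x|_p = p^{-v_p(x)} = 3^{-3} = 1/27.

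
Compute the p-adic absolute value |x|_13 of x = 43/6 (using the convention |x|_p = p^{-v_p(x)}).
|43/6|_13 = 1

Step 1 — compute v_13(x) by factoring powers of 13 out of the numerator and denominator: v_13(43/6) = 0. Step 2 — apply |x|_p = p^{-v_p(x)} = 13^{0} = 1.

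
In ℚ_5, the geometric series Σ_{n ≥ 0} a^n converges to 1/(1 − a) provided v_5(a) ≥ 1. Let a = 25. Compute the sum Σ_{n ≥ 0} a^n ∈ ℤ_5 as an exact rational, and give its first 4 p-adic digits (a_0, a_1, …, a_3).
Σ a^n = 1/(1 − a) = -1/24;  first 4 digits = (1, 0, 1, 0)

v_5(a) = 2 ≥ 1, so the series converges in ℤ_5 to 1/(1 − a) = 1/(1 − 25) = -1/24. Expand this rational in ℤ_5: compute digits iteratively via d_i = x_i mod 5, x_{i+1} = (x_i − d_i)/5. The first 4 digits are (1, 0, 1, 0).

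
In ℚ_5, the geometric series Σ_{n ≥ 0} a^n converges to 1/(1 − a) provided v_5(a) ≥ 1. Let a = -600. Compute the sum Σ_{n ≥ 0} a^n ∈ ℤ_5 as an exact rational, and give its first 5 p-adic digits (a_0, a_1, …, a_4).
Σ a^n = 1/(1 − a) = 1/601;  first 5 digits = (1, 0, 1, 0, 0)

v_5(a) = 2 ≥ 1, so the series converges in ℤ_5 to 1/(1 − a) = 1/(1 − (-600)) = 1/601. Expand this rational in ℤ_5: compute digits iteratively via d_i = x_i mod 5, x_{i+1} = (x_i − d_i)/5. The first 5 digits are (1, 0, 1, 0, 0).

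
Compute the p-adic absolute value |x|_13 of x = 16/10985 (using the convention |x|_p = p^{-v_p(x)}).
|16/10985|_13 = 2197

Step 1 — compute v_13(x) by factoring powers of 13 out of the numerator and denominator: v_13(16/10985) = -3. Step 2 — apply |x|_p = p^{-v_p(x)} = 13^{3} = 2197.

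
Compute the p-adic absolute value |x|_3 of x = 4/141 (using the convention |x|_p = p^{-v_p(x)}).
|4/141|_3 = 3

Step 1 — compute v_3(x) by factoring powers of 3 out of the numerator and denominator: v_3(4/141) = -1. Step 2 — apply |x|_p = p^{-v_p(x)} = 3^{1} = 3.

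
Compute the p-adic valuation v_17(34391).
v_17(34391) = 3

v_17(n) is the largest exponent k such that 17^k divides n. Factor out: 34391 = 17^3 · 7. (Sign doesn't affect v_p.) So v_17(34391) = 3.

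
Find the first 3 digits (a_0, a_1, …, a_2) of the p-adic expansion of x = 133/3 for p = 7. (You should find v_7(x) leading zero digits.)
(a_0, …, a_2) = (0, 4, 5)

v_7(133/3) = 1, so a_0 = ... = a_0 = 0. Factor out: x = 7^1 · u with u = 19/3 a unit in ℤ_7. Expand u iteratively via a_{v+i} = u_i mod 7, u_{i+1} = (u_i − a_{v+i})/7:
  u_0 = 19/3;  a_1 = 4;  u_1 = (u_0 − 4)/7 = 1/3
  u_1 = 1/3;  a_2 = 5;  u_2 = (u_1 − 5)/7 = -2/3
Digits: (0, 4, 5).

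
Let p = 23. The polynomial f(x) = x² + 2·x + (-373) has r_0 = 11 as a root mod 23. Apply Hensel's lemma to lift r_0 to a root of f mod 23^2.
r_1 = 241 (mod 529)

Hensel: r_{i+1} = r_i − f(r_i)·(f′(r_i))^{-1} mod 23^{i+2}, f′(x) = 2x + 2. Iterate:
  r_0 = 11 (mod 23)
  r_1 = 241 (mod 529)
Final: r = 241 satisfies f(r) ≡ 0 mod 23^2.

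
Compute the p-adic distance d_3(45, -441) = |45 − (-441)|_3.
d_3(45, -441) = 1/243

Step 1 — x − y = 45 − (-441) = 486. Step 2 — v_3(486) = 5 (factor: 486 = (3^5 · 2); the sign does not affect v_p). Step 3 — |x − y|_3 = 3^{-5} = 1/243.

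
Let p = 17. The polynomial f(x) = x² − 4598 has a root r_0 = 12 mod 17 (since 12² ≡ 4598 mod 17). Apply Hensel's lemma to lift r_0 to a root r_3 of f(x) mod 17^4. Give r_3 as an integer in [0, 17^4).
r_3 = 18814 (mod 83521)

Hensel's recurrence: r_{i+1} = r_i − f(r_i)·(f′(r_i))^{-1} mod 17^{i+2}, with f′(x) = 2x. Iterate:
  r_0 = 12 (mod 17)
  r_1 = 29 (mod 289)
  r_2 = 4075 (mod 4913)
  r_3 = 18814 (mod 83521)
Final: r_3 = 18814, and one checks f(r_3) ≡ 0 mod 17^4.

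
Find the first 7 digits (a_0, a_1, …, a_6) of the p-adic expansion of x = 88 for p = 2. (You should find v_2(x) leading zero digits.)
(a_0, …, a_6) = (0, 0, 0, 1, 1, 0, 1)

v_2(88) = 3, so a_0 = ... = a_2 = 0. Factor out: x = 2^3 · u with u = 11 a unit in ℤ_2. Expand u iteratively via a_{v+i} = u_i mod 2, u_{i+1} = (u_i − a_{v+i})/2:
  u_0 = 11;  a_3 = 1;  u_1 = (u_0 − 1)/2 = 5
  u_1 = 5;  a_4 = 1;  u_2 = (u_1 − 1)/2 = 2
  u_2 = 2;  a_5 = 0;  u_3 = (u_2 − 0)/2 = 1
  u_3 = 1;  a_6 = 1;  u_4 = (u_3 − 1)/2 = 0
Digits: (0, 0, 0, 1, 1, 0, 1).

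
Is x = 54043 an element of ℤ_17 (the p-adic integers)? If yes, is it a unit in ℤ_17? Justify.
x ∈ ℤ_17 but not a unit; v_17(x) = 3 > 0

ℤ_17 = {x ∈ ℚ_17 : v_17(x) ≥ 0} and ℤ_17^× = {x ∈ ℤ_17 : v_17(x) = 0}. Here v_17(54043) = v_17(num) − v_17(den) = 3; compare against these criteria.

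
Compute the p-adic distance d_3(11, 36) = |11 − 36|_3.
d_3(11, 36) = 1

Step 1 — x − y = 11 − 36 = -25. Step 2 — v_3(-25) = 0 (factor: -25 = −(3^0 · 25); the sign does not affect v_p). Step 3 — |x − y|_3 = 3^{0} = 1.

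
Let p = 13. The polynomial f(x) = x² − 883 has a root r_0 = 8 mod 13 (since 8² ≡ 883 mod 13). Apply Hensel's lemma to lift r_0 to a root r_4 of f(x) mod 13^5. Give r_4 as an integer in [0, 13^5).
r_4 = 101681 (mod 371293)

Hensel's recurrence: r_{i+1} = r_i − f(r_i)·(f′(r_i))^{-1} mod 13^{i+2}, with f′(x) = 2x. Iterate:
  r_0 = 8 (mod 13)
  r_1 = 112 (mod 169)
  r_2 = 619 (mod 2197)
  r_3 = 15998 (mod 28561)
  r_4 = 101681 (mod 371293)
Final: r_4 = 101681, and one checks f(r_4) ≡ 0 mod 13^5.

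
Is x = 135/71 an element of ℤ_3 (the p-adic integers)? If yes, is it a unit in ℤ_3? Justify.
x ∈ ℤ_3 but not a unit; v_3(x) = 3 > 0

ℤ_3 = {x ∈ ℚ_3 : v_3(x) ≥ 0} and ℤ_3^× = {x ∈ ℤ_3 : v_3(x) = 0}. Here v_3(135/71) = v_3(num) − v_3(den) = 3; compare against these criteria.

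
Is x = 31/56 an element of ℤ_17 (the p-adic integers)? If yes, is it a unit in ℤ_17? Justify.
x ∈ ℤ_17^× (unit); v_17(x) = 0

ℤ_17 = {x ∈ ℚ_17 : v_17(x) ≥ 0} and ℤ_17^× = {x ∈ ℤ_17 : v_17(x) = 0}. Here v_17(31/56) = v_17(num) − v_17(den) = 0; compare against these criteria.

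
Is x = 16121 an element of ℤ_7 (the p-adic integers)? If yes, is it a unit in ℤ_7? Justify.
x ∈ ℤ_7 but not a unit; v_7(x) = 3 > 0

ℤ_7 = {x ∈ ℚ_7 : v_7(x) ≥ 0} and ℤ_7^× = {x ∈ ℤ_7 : v_7(x) = 0}. Here v_7(16121) = v_7(num) − v_7(den) = 3; compare against these criteria.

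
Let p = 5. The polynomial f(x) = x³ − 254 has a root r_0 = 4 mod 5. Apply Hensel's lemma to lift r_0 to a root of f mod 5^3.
r_2 = 59 (mod 125)

Hensel: r_{i+1} = r_i − f(r_i)/f′(r_i) mod 5^{i+2}, where f′(x) = 3x². Iterate:
  r_0 = 4 (mod 5)
  r_1 = 9 (mod 25)
  r_2 = 59 (mod 125)
Final: r = 59 with f(r) ≡ 0 mod 5^3.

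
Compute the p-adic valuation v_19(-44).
v_19(-44) = 0

v_19(n) is the largest exponent k such that 19^k divides n. Factor out: -44 = -19^0 · 44. (Sign doesn't affect v_p.) So v_19(-44) = 0.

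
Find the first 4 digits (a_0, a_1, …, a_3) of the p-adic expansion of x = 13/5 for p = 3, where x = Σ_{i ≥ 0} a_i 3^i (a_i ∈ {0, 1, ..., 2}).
(a_0, …, a_3) = (2, 2, 0, 1)

v_3(13/5) = 0 (numerator and denominator both coprime to 3), so x ∈ ℤ_3^×. Compute digits iteratively via a_i = x_i mod 3, x_{i+1} = (x_i − a_i)/3, with x_0 = x:
  x_0 = 13/5;  a_0 = 2;  x_1 = (x_0 − 2)/3 = 1/5
  x_1 = 1/5;  a_1 = 2;  x_2 = (x_1 − 2)/3 = -3/5
  x_2 = -3/5;  a_2 = 0;  x_3 = (x_2 − 0)/3 = -1/5
  x_3 = -1/5;  a_3 = 1;  x_4 = (x_3 − 1)/3 = -2/5
Digits: (2, 2, 0, 1).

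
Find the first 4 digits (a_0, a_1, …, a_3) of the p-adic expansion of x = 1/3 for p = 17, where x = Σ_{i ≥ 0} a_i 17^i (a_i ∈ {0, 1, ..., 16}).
(a_0, …, a_3) = (6, 11, 5, 11)

v_17(1/3) = 0 (numerator and denominator both coprime to 17), so x ∈ ℤ_17^×. Compute digits iteratively via a_i = x_i mod 17, x_{i+1} = (x_i − a_i)/17, with x_0 = x:
  x_0 = 1/3;  a_0 = 6;  x_1 = (x_0 − 6)/17 = -1/3
  x_1 = -1/3;  a_1 = 11;  x_2 = (x_1 − 11)/17 = -2/3
  x_2 = -2/3;  a_2 = 5;  x_3 = (x_2 − 5)/17 = -1/3
  x_3 = -1/3;  a_3 = 11;  x_4 = (x_3 − 11)/17 = -2/3
Digits: (6, 11, 5, 11).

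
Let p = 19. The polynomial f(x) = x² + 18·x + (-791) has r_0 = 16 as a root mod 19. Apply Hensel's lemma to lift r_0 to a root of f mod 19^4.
r_3 = 125093 (mod 130321)

Hensel: r_{i+1} = r_i − f(r_i)·(f′(r_i))^{-1} mod 19^{i+2}, f′(x) = 2x + 18. Iterate:
  r_0 = 16 (mod 19)
  r_1 = 187 (mod 361)
  r_2 = 1631 (mod 6859)
  r_3 = 125093 (mod 130321)
Final: r = 125093 satisfies f(r) ≡ 0 mod 19^4.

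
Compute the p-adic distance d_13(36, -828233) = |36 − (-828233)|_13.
d_13(36, -828233) = 1/28561

Step 1 — x − y = 36 − (-828233) = 828269. Step 2 — v_13(828269) = 4 (factor: 828269 = (13^4 · 29); the sign does not affect v_p). Step 3 — |x − y|_13 = 13^{-4} = 1/28561.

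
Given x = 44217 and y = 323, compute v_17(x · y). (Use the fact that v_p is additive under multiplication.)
v_17(14282091) = 4

v_p(x) = 3 (factor: 44217 = 17^3 · 9); v_p(y) = 1 (factor: 323 = 17^1 · 19). Additivity: v_p(xy) = v_p(x) + v_p(y) = 3 + 1 = 4. (Direct check: xy = 14282091 = 17^4 · (171).)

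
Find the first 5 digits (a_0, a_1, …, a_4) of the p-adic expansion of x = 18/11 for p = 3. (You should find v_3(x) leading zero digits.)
(a_0, …, a_4) = (0, 0, 1, 0, 1)

v_3(18/11) = 2, so a_0 = ... = a_1 = 0. Factor out: x = 3^2 · u with u = 2/11 a unit in ℤ_3. Expand u iteratively via a_{v+i} = u_i mod 3, u_{i+1} = (u_i − a_{v+i})/3:
  u_0 = 2/11;  a_2 = 1;  u_1 = (u_0 − 1)/3 = -3/11
  u_1 = -3/11;  a_3 = 0;  u_2 = (u_1 − 0)/3 = -1/11
  u_2 = -1/11;  a_4 = 1;  u_3 = (u_2 − 1)/3 = -4/11
Digits: (0, 0, 1, 0, 1).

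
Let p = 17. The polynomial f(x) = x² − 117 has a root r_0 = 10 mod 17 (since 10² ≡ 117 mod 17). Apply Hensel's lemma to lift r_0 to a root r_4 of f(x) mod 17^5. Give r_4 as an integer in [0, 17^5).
r_4 = 1340494 (mod 1419857)

Hensel's recurrence: r_{i+1} = r_i − f(r_i)·(f′(r_i))^{-1} mod 17^{i+2}, with f′(x) = 2x. Iterate:
  r_0 = 10 (mod 17)
  r_1 = 112 (mod 289)
  r_2 = 4158 (mod 4913)
  r_3 = 4158 (mod 83521)
  r_4 = 1340494 (mod 1419857)
Final: r_4 = 1340494, and one checks f(r_4) ≡ 0 mod 17^5.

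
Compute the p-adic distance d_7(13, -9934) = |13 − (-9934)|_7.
d_7(13, -9934) = 1/343

Step 1 — x − y = 13 − (-9934) = 9947. Step 2 — v_7(9947) = 3 (factor: 9947 = (7^3 · 29); the sign does not affect v_p). Step 3 — |x − y|_7 = 7^{-3} = 1/343.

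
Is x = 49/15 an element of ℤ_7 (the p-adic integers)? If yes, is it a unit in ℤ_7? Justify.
x ∈ ℤ_7 but not a unit; v_7(x) = 2 > 0

ℤ_7 = {x ∈ ℚ_7 : v_7(x) ≥ 0} and ℤ_7^× = {x ∈ ℤ_7 : v_7(x) = 0}. Here v_7(49/15) = v_7(num) − v_7(den) = 2; compare against these criteria.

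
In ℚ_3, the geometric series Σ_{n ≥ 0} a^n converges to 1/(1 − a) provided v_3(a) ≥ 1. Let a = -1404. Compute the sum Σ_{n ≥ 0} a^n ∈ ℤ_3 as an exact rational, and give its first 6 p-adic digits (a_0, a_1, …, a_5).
Σ a^n = 1/(1 − a) = 1/1405;  first 6 digits = (1, 0, 0, 2, 0, 0)

v_3(a) = 3 ≥ 1, so the series converges in ℤ_3 to 1/(1 − a) = 1/(1 − (-1404)) = 1/1405. Expand this rational in ℤ_3: compute digits iteratively via d_i = x_i mod 3, x_{i+1} = (x_i − d_i)/3. The first 6 digits are (1, 0, 0, 2, 0, 0).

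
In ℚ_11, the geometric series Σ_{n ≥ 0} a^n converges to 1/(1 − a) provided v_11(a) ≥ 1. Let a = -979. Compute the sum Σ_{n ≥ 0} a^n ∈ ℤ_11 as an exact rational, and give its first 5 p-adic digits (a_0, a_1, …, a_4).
Σ a^n = 1/(1 − a) = 1/980;  first 5 digits = (1, 10, 3, 3, 9)

v_11(a) = 1 ≥ 1, so the series converges in ℤ_11 to 1/(1 − a) = 1/(1 − (-979)) = 1/980. Expand this rational in ℤ_11: compute digits iteratively via d_i = x_i mod 11, x_{i+1} = (x_i − d_i)/11. The first 5 digits are (1, 10, 3, 3, 9).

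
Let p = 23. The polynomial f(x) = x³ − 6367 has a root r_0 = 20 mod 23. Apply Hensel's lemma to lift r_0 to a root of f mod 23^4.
r_3 = 128820 (mod 279841)

Hensel: r_{i+1} = r_i − f(r_i)/f′(r_i) mod 23^{i+2}, where f′(x) = 3x². Iterate:
  r_0 = 20 (mod 23)
  r_1 = 273 (mod 529)
  r_2 = 7150 (mod 12167)
  r_3 = 128820 (mod 279841)
Final: r = 128820 with f(r) ≡ 0 mod 23^4.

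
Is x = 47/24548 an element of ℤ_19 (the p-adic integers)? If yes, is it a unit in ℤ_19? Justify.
x ∉ ℤ_19 (v_19(x) = -2 < 0)

ℤ_19 = {x ∈ ℚ_19 : v_19(x) ≥ 0} and ℤ_19^× = {x ∈ ℤ_19 : v_19(x) = 0}. Here v_19(47/24548) = v_19(num) − v_19(den) = -2; compare against these criteria.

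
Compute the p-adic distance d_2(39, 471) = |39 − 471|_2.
d_2(39, 471) = 1/16

Step 1 — x − y = 39 − 471 = -432. Step 2 — v_2(-432) = 4 (factor: -432 = −(2^4 · 27); the sign does not affect v_p). Step 3 — |x − y|_2 = 2^{-4} = 1/16.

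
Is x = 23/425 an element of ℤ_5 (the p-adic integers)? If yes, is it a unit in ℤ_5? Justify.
x ∉ ℤ_5 (v_5(x) = -2 < 0)

ℤ_5 = {x ∈ ℚ_5 : v_5(x) ≥ 0} and ℤ_5^× = {x ∈ ℤ_5 : v_5(x) = 0}. Here v_5(23/425) = v_5(num) − v_5(den) = -2; compare against these criteria.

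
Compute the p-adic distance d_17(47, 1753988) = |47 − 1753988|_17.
d_17(47, 1753988) = 1/83521

Step 1 — x − y = 47 − 1753988 = -1753941. Step 2 — v_17(-1753941) = 4 (factor: -1753941 = −(17^4 · 21); the sign does not affect v_p). Step 3 — |x − y|_17 = 17^{-4} = 1/83521.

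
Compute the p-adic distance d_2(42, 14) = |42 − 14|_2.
d_2(42, 14) = 1/4

Step 1 — x − y = 42 − 14 = 28. Step 2 — v_2(28) = 2 (factor: 28 = (2^2 · 7); the sign does not affect v_p). Step 3 — |x − y|_2 = 2^{-2} = 1/4.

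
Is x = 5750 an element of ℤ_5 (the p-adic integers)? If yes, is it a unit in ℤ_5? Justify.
x ∈ ℤ_5 but not a unit; v_5(x) = 3 > 0

ℤ_5 = {x ∈ ℚ_5 : v_5(x) ≥ 0} and ℤ_5^× = {x ∈ ℤ_5 : v_5(x) = 0}. Here v_5(5750) = v_5(num) − v_5(den) = 3; compare against these criteria.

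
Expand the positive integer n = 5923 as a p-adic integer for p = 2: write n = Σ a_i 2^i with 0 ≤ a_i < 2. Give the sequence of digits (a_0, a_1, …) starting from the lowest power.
(a_0, a_1, …) = (1, 1, 0, 0, 0, 1, 0, 0, 1, 1, 1, 0, 1)

Repeated division by 2 gives the digits low-to-high: 5923 = 1 + 1·2^1 + 1·2^5 + 1·2^8 + 1·2^9 + 1·2^10 + 1·2^12. Digit sequence: (1, 1, 0, 0, 0, 1, 0, 0, 1, 1, 1, 0, 1).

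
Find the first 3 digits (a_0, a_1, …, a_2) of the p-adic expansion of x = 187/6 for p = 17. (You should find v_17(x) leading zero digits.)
(a_0, …, a_2) = (0, 16, 2)

v_17(187/6) = 1, so a_0 = ... = a_0 = 0. Factor out: x = 17^1 · u with u = 11/6 a unit in ℤ_17. Expand u iteratively via a_{v+i} = u_i mod 17, u_{i+1} = (u_i − a_{v+i})/17:
  u_0 = 11/6;  a_1 = 16;  u_1 = (u_0 − 16)/17 = -5/6
  u_1 = -5/6;  a_2 = 2;  u_2 = (u_1 − 2)/17 = -1/6
Digits: (0, 16, 2).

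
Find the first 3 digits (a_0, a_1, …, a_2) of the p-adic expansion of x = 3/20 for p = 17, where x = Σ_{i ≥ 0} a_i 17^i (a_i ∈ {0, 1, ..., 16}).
(a_0, …, a_2) = (1, 11, 7)

v_17(3/20) = 0 (numerator and denominator both coprime to 17), so x ∈ ℤ_17^×. Compute digits iteratively via a_i = x_i mod 17, x_{i+1} = (x_i − a_i)/17, with x_0 = x:
  x_0 = 3/20;  a_0 = 1;  x_1 = (x_0 − 1)/17 = -1/20
  x_1 = -1/20;  a_1 = 11;  x_2 = (x_1 − 11)/17 = -13/20
  x_2 = -13/20;  a_2 = 7;  x_3 = (x_2 − 7)/17 = -9/20
Digits: (1, 11, 7).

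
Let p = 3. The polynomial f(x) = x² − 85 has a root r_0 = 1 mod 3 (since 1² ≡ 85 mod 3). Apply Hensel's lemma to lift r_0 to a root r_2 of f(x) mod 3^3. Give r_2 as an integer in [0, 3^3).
r_2 = 25 (mod 27)

Hensel's recurrence: r_{i+1} = r_i − f(r_i)·(f′(r_i))^{-1} mod 3^{i+2}, with f′(x) = 2x. Iterate:
  r_0 = 1 (mod 3)
  r_1 = 7 (mod 9)
  r_2 = 25 (mod 27)
Final: r_2 = 25, and one checks f(r_2) ≡ 0 mod 3^3.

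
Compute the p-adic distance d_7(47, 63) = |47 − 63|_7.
d_7(47, 63) = 1

Step 1 — x − y = 47 − 63 = -16. Step 2 — v_7(-16) = 0 (factor: -16 = −(7^0 · 16); the sign does not affect v_p). Step 3 — |x − y|_7 = 7^{0} = 1.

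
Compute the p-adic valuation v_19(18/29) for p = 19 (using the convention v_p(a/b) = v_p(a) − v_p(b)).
v_19(18/29) = 0

Factor powers of 19 from the numerator and denominator of the reduced fraction: 18 = 19^0 · 18 and 29 = 19^0 · 29. Apply v_p(a/b) = v_p(a) − v_p(b): v_19(18/29) = 0 − 0 = 0.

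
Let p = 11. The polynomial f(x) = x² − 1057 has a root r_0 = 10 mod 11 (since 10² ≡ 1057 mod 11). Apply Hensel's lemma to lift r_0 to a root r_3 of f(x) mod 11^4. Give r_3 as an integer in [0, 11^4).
r_3 = 8425 (mod 14641)

Hensel's recurrence: r_{i+1} = r_i − f(r_i)·(f′(r_i))^{-1} mod 11^{i+2}, with f′(x) = 2x. Iterate:
  r_0 = 10 (mod 11)
  r_1 = 76 (mod 121)
  r_2 = 439 (mod 1331)
  r_3 = 8425 (mod 14641)
Final: r_3 = 8425, and one checks f(r_3) ≡ 0 mod 11^4.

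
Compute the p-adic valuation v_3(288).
v_3(288) = 2

v_3(n) is the largest exponent k such that 3^k divides n. Factor out: 288 = 3^2 · 32. (Sign doesn't affect v_p.) So v_3(288) = 2.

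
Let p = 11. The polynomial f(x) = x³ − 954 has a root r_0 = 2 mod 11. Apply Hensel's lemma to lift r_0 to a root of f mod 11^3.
r_2 = 948 (mod 1331)

Hensel: r_{i+1} = r_i − f(r_i)/f′(r_i) mod 11^{i+2}, where f′(x) = 3x². Iterate:
  r_0 = 2 (mod 11)
  r_1 = 101 (mod 121)
  r_2 = 948 (mod 1331)
Final: r = 948 with f(r) ≡ 0 mod 11^3.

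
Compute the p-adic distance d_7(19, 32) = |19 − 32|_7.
d_7(19, 32) = 1

Step 1 — x − y = 19 − 32 = -13. Step 2 — v_7(-13) = 0 (factor: -13 = −(7^0 · 13); the sign does not affect v_p). Step 3 — |x − y|_7 = 7^{0} = 1.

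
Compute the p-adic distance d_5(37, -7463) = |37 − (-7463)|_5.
d_5(37, -7463) = 1/625

Step 1 — x − y = 37 − (-7463) = 7500. Step 2 — v_5(7500) = 4 (factor: 7500 = (5^4 · 12); the sign does not affect v_p). Step 3 — |x − y|_5 = 5^{-4} = 1/625.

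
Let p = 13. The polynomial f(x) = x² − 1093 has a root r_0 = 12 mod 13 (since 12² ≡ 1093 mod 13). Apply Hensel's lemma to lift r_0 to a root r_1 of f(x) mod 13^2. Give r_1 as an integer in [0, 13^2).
r_1 = 129 (mod 169)

Hensel's recurrence: r_{i+1} = r_i − f(r_i)·(f′(r_i))^{-1} mod 13^{i+2}, with f′(x) = 2x. Iterate:
  r_0 = 12 (mod 13)
  r_1 = 129 (mod 169)
Final: r_1 = 129, and one checks f(r_1) ≡ 0 mod 13^2.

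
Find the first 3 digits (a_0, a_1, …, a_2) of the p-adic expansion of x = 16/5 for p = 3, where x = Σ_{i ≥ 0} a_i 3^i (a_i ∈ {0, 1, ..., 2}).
(a_0, …, a_2) = (2, 1, 1)

v_3(16/5) = 0 (numerator and denominator both coprime to 3), so x ∈ ℤ_3^×. Compute digits iteratively via a_i = x_i mod 3, x_{i+1} = (x_i − a_i)/3, with x_0 = x:
  x_0 = 16/5;  a_0 = 2;  x_1 = (x_0 − 2)/3 = 2/5
  x_1 = 2/5;  a_1 = 1;  x_2 = (x_1 − 1)/3 = -1/5
  x_2 = -1/5;  a_2 = 1;  x_3 = (x_2 − 1)/3 = -2/5
Digits: (2, 1, 1).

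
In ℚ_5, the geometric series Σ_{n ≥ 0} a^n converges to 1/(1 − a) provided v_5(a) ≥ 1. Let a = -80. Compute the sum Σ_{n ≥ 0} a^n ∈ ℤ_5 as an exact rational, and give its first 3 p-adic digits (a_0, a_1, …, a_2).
Σ a^n = 1/(1 − a) = 1/81;  first 3 digits = (1, 4, 2)

v_5(a) = 1 ≥ 1, so the series converges in ℤ_5 to 1/(1 − a) = 1/(1 − (-80)) = 1/81. Expand this rational in ℤ_5: compute digits iteratively via d_i = x_i mod 5, x_{i+1} = (x_i − d_i)/5. The first 3 digits are (1, 4, 2).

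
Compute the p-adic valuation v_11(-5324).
v_11(-5324) = 3

v_11(n) is the largest exponent k such that 11^k divides n. Factor out: -5324 = -11^3 · 4. (Sign doesn't affect v_p.) So v_11(-5324) = 3.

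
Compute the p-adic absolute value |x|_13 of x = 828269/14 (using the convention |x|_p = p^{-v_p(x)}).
|828269/14|_13 = 1/28561

Step 1 — compute v_13(x) by factoring powers of 13 out of the numerator and denominator: v_13(828269/14) = 4. Step 2 — apply |x|_p = p^{-v_p(x)} = 13^{-4} = 1/28561.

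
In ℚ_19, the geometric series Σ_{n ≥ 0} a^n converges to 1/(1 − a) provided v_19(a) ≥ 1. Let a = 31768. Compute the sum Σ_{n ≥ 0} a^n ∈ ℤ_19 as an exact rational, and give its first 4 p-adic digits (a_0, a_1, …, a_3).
Σ a^n = 1/(1 − a) = -1/31767;  first 4 digits = (1, 0, 12, 4)

v_19(a) = 2 ≥ 1, so the series converges in ℤ_19 to 1/(1 − a) = 1/(1 − 31768) = -1/31767. Expand this rational in ℤ_19: compute digits iteratively via d_i = x_i mod 19, x_{i+1} = (x_i − d_i)/19. The first 4 digits are (1, 0, 12, 4).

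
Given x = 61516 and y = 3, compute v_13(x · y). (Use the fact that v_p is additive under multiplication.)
v_13(184548) = 3

v_p(x) = 3 (factor: 61516 = 13^3 · 28); v_p(y) = 0 (factor: 3 = 13^0 · 3). Additivity: v_p(xy) = v_p(x) + v_p(y) = 3 + 0 = 3. (Direct check: xy = 184548 = 13^3 · (84).)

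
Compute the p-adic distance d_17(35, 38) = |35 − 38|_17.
d_17(35, 38) = 1

Step 1 — x − y = 35 − 38 = -3. Step 2 — v_17(-3) = 0 (factor: -3 = −(17^0 · 3); the sign does not affect v_p). Step 3 — |x − y|_17 = 17^{0} = 1.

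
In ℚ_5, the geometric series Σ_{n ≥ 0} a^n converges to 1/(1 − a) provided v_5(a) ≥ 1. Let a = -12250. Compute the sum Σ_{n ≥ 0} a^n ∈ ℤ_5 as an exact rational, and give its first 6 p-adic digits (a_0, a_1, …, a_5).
Σ a^n = 1/(1 − a) = 1/12251;  first 6 digits = (1, 0, 0, 2, 0, 1)

v_5(a) = 3 ≥ 1, so the series converges in ℤ_5 to 1/(1 − a) = 1/(1 − (-12250)) = 1/12251. Expand this rational in ℤ_5: compute digits iteratively via d_i = x_i mod 5, x_{i+1} = (x_i − d_i)/5. The first 6 digits are (1, 0, 0, 2, 0, 1).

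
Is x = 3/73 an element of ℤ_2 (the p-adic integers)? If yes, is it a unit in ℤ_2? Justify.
x ∈ ℤ_2^× (unit); v_2(x) = 0

ℤ_2 = {x ∈ ℚ_2 : v_2(x) ≥ 0} and ℤ_2^× = {x ∈ ℤ_2 : v_2(x) = 0}. Here v_2(3/73) = v_2(num) − v_2(den) = 0; compare against these criteria.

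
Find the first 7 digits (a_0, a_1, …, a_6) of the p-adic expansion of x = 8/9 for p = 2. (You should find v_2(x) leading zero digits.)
(a_0, …, a_6) = (0, 0, 0, 1, 0, 0, 1)

v_2(8/9) = 3, so a_0 = ... = a_2 = 0. Factor out: x = 2^3 · u with u = 1/9 a unit in ℤ_2. Expand u iteratively via a_{v+i} = u_i mod 2, u_{i+1} = (u_i − a_{v+i})/2:
  u_0 = 1/9;  a_3 = 1;  u_1 = (u_0 − 1)/2 = -4/9
  u_1 = -4/9;  a_4 = 0;  u_2 = (u_1 − 0)/2 = -2/9
  u_2 = -2/9;  a_5 = 0;  u_3 = (u_2 − 0)/2 = -1/9
  u_3 = -1/9;  a_6 = 1;  u_4 = (u_3 − 1)/2 = -5/9
Digits: (0, 0, 0, 1, 0, 0, 1).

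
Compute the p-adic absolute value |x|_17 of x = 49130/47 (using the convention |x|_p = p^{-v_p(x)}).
|49130/47|_17 = 1/4913

Step 1 — compute v_17(x) by factoring powers of 17 out of the numerator and denominator: v_17(49130/47) = 3. Step 2 — apply |x|_p = p^{-v_p(x)} = 17^{-3} = 1/4913.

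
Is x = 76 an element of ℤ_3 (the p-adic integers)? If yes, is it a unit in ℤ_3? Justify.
x ∈ ℤ_3^× (unit); v_3(x) = 0

ℤ_3 = {x ∈ ℚ_3 : v_3(x) ≥ 0} and ℤ_3^× = {x ∈ ℤ_3 : v_3(x) = 0}. Here v_3(76) = v_3(num) − v_3(den) = 0; compare against these criteria.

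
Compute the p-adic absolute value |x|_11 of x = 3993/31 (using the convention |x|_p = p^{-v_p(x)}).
|3993/31|_11 = 1/1331

Step 1 — compute v_11(x) by factoring powers of 11 out of the numerator and denominator: v_11(3993/31) = 3. Step 2 — apply |x|_p = p^{-v_p(x)} = 11^{-3} = 1/1331.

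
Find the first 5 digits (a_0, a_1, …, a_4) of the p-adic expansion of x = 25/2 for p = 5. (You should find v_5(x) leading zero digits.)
(a_0, …, a_4) = (0, 0, 3, 2, 2)

v_5(25/2) = 2, so a_0 = ... = a_1 = 0. Factor out: x = 5^2 · u with u = 1/2 a unit in ℤ_5. Expand u iteratively via a_{v+i} = u_i mod 5, u_{i+1} = (u_i − a_{v+i})/5:
  u_0 = 1/2;  a_2 = 3;  u_1 = (u_0 − 3)/5 = -1/2
  u_1 = -1/2;  a_3 = 2;  u_2 = (u_1 − 2)/5 = -1/2
  u_2 = -1/2;  a_4 = 2;  u_3 = (u_2 − 2)/5 = -1/2
Digits: (0, 0, 3, 2, 2).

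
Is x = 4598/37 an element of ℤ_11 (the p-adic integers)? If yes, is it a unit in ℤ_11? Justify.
x ∈ ℤ_11 but not a unit; v_11(x) = 2 > 0

ℤ_11 = {x ∈ ℚ_11 : v_11(x) ≥ 0} and ℤ_11^× = {x ∈ ℤ_11 : v_11(x) = 0}. Here v_11(4598/37) = v_11(num) − v_11(den) = 2; compare against these criteria.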